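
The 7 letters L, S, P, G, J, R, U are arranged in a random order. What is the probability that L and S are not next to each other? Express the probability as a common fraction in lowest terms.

There are 7! = 5040 arrangements.
Arrangements with L and S adjacent: 2·6! = 1440.
So not adjacent: 5040 − 1440 = 3600, probability 3600/5040 = 5/7.

5/7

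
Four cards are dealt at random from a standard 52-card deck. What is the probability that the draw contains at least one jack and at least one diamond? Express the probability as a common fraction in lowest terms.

There are C(52,4) = 270725 possible draws.
By inclusion-exclusion on the complements, draws missing all jacks or all diamonds: C(48,4) + C(39,4) − C(36,4) = 194580 + 82251 − 58905 = 217926.
So draws with at least one of each: 270725 − 217926 = 52799, probability 52799/270725.

52799/270725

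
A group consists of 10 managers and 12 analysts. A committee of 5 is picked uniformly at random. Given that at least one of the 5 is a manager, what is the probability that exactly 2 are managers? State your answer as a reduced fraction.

50/129

Work in counts. Selections with at least one manager: C(22,5) − C(12,5) = 26334 − 792 = 25542.
Of those, selections where exactly 2 are managers: C(10,2)·C(12,3) = 45·220 = 9900.
Conditional probability = 9900/25542 = 50/129.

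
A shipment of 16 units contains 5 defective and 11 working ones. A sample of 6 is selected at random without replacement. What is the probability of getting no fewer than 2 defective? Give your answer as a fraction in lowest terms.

17/26

There are C(16,6) = 8008 ways to choose the 6.
Favorable selections (no fewer than 2 defective): C(5,2)·C(11,4) + C(5,3)·C(11,3) + C(5,4)·C(11,2) + C(5,5)·C(11,1) = 3300 + 1650 + 275 + 11 = 5236.
Probability = 5236/8008 = 17/26.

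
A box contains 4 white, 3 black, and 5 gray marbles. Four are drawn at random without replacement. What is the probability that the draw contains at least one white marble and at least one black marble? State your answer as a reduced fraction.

304/495

There are C(12,4) = 495 possible draws.
By inclusion-exclusion on the complements, draws missing all white or all black: C(8,4) + C(9,4) − C(5,4) = 70 + 126 − 5 = 191.
So draws with at least one of each: 495 − 191 = 304, probability 304/495.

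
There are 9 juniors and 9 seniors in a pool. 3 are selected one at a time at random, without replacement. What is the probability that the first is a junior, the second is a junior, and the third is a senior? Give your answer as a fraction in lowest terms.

Multiply the conditional probabilities at each draw: 9/18 · 8/17 · 9/16 = 648/4896 = 9/68.

9/68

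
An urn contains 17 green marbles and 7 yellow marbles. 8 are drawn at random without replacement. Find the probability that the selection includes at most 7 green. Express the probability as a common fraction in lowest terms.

3803/3933

Total selections: C(24,8) = 735471.
Favorable selections (at most 7 green): C(17,1)·C(7,7) + C(17,2)·C(7,6) + C(17,3)·C(7,5) + C(17,4)·C(7,4) + C(17,5)·C(7,3) + C(17,6)·C(7,2) + C(17,7)·C(7,1) = 17 + 952 + 14280 + 83300 + 216580 + 259896 + 136136 = 711161.
Probability = 711161/735471 = 3803/3933.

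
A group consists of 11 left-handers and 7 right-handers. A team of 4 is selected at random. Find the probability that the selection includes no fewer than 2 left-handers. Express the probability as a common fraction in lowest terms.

44/51

There are C(18,4) = 3060 ways to choose the 4.
Count the complement (fewer than 2 left-handers): C(11,0)·C(7,4) + C(11,1)·C(7,3) = 35 + 385 = 420.
Probability = 1 − 420/3060 = 2640/3060 = 44/51.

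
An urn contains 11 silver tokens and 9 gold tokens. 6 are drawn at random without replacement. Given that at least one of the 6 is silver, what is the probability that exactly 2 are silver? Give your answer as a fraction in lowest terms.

105/586

Work in counts. Selections with at least one silver: C(20,6) − C(9,6) = 38760 − 84 = 38676.
Of those, selections where exactly 2 are silver: C(11,2)·C(9,4) = 55·126 = 6930.
Conditional probability = 6930/38676 = 105/586.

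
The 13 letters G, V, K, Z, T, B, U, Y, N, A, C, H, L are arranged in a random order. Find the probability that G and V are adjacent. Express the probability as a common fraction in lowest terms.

2/13

There are 13! = 6227020800 arrangements.
Treat G and V as a block: 12! arrangements of the blocks × 2 orders within the block = 2·479001600 = 958003200.
Probability = 958003200/6227020800 = 2/13.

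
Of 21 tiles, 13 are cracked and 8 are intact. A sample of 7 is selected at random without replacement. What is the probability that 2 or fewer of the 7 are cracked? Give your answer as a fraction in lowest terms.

There are C(21,7) = 116280 ways to choose the 7.
Favorable selections (2 or fewer cracked): C(13,0)·C(8,7) + C(13,1)·C(8,6) + C(13,2)·C(8,5) = 8 + 364 + 4368 = 4740.
Probability = 4740/116280 = 79/1938.

79/1938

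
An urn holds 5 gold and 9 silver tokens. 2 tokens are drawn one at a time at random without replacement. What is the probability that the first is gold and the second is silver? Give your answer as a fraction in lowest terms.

45/182

Multiply the conditional probabilities at each draw: 5/14 · 9/13 = 45/182.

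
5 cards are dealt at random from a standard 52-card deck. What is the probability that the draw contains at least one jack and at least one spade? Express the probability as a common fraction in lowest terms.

There are C(52,5) = 2598960 possible draws.
By inclusion-exclusion on the complements, draws missing all jacks or all spades: C(48,5) + C(39,5) − C(36,5) = 1712304 + 575757 − 376992 = 1911069.
So draws with at least one of each: 2598960 − 1911069 = 687891, probability 687891/2598960 = 229297/866320.

229297/866320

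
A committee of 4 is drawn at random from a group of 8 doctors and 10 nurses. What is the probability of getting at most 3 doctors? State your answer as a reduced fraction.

Total selections: C(18,4) = 3060.
The complement is exactly 4 doctors: C(8,4)·C(10,0) = 70.
Probability = 1 − 70/3060 = 2990/3060 = 299/306.

299/306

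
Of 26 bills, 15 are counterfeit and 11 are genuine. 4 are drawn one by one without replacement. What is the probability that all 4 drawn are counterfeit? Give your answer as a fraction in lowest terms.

21/230

Multiply the conditional probabilities at each draw: 15/26 · 14/25 · 13/24 · 12/23 = 32760/358800 = 21/230.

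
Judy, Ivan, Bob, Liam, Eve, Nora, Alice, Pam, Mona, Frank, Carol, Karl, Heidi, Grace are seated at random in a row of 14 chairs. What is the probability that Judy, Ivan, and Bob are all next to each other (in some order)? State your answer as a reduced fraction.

There are 14! = 87178291200 arrangements.
Treat the three as one block: 12! placements × 3! orders within the block = 479001600·6 = 2874009600.
Probability = 2874009600/87178291200 = 3/91.

3/91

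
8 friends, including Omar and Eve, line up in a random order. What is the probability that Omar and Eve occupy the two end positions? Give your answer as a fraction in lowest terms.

There are 8! = 40320 arrangements.
Place Omar and Eve at the ends in 2 ways, arrange the remaining 6 in 6! = 720 ways: 2·720 = 1440.
Probability = 1440/40320 = 1/28.

1/28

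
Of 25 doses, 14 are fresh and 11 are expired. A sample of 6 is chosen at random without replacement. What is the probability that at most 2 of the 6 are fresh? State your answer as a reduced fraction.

Total selections: C(25,6) = 177100.
Favorable selections (at most 2 fresh): C(14,0)·C(11,6) + C(14,1)·C(11,5) + C(14,2)·C(11,4) = 462 + 6468 + 30030 = 36960.
Probability = 36960/177100 = 24/115.

24/115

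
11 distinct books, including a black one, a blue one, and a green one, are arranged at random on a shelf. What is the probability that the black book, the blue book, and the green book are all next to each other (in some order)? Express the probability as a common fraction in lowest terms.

There are 11! = 39916800 arrangements.
Treat the three as one block: 9! placements × 3! orders within the block = 362880·6 = 2177280.
Probability = 2177280/39916800 = 3/55.

3/55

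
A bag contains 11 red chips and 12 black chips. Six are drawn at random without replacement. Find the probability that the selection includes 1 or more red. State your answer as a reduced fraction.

433/437

Total selections: C(23,6) = 100947.
The complement is all 6 are black: C(12,6) = 924.
Probability = 1 − 924/100947 = 100023/100947 = 433/437.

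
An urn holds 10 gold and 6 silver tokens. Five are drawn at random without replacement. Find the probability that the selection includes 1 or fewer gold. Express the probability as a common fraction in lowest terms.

There are C(16,5) = 4368 ways to choose the 5.
Favorable selections (1 or fewer gold): C(10,0)·C(6,5) + C(10,1)·C(6,4) = 6 + 150 = 156.
Probability = 156/4368 = 1/28.

1/28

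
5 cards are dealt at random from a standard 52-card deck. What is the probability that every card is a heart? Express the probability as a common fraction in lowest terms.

33/66640

There are C(52,5) = 2598960 possible 5-card hands.
Hands that are all hearts: C(13,5) = 1287.
Probability = 1287/2598960 = 33/66640.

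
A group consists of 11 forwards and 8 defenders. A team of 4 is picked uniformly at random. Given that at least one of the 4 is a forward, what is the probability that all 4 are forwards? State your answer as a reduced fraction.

Work in counts. Selections with at least one forward: C(19,4) − C(8,4) = 3876 − 70 = 3806.
Of those, selections where all 4 are forwards: C(11,4) = 330.
Conditional probability = 330/3806 = 15/173.

15/173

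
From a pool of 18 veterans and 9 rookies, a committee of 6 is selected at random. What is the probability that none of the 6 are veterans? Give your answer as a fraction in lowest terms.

14/49335

There are C(27,6) = 296010 possible selections.
Selections with no veterans (all rookies): C(9,6) = 84.
Probability = 84/296010 = 14/49335.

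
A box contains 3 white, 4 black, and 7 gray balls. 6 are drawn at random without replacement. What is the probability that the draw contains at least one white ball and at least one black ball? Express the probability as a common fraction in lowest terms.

There are C(14,6) = 3003 possible draws.
By inclusion-exclusion on the complements, draws missing all white or all black: C(11,6) + C(10,6) − C(7,6) = 462 + 210 − 7 = 665.
So draws with at least one of each: 3003 − 665 = 2338, probability 2338/3003 = 334/429.

334/429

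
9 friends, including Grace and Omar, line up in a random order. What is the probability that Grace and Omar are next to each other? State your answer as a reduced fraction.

There are 9! = 362880 arrangements.
Treat Grace and Omar as a block: 8! arrangements of the blocks × 2 orders within the block = 2·40320 = 80640.
Probability = 80640/362880 = 2/9.

2/9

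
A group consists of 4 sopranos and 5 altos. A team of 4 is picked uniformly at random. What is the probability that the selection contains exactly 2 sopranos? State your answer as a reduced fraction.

The sample space is all 4-subsets of the 9: C(9,4) = 126.
Selections with exactly 2 sopranos: choose 2 of the 4 sopranos and 2 of the 5 altos, C(4,2)·C(5,2) = 6·10 = 60.
Probability = 60/126 = 10/21.

10/21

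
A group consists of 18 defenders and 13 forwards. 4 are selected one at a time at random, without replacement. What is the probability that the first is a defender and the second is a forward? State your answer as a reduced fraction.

39/155

Multiply the conditional probabilities at each draw: 18/31 · 13/30 = 234/930 = 39/155.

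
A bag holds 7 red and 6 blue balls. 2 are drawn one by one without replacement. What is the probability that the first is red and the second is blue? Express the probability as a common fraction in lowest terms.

7/26

Multiply the conditional probabilities at each draw: 7/13 · 6/12 = 42/156 = 7/26.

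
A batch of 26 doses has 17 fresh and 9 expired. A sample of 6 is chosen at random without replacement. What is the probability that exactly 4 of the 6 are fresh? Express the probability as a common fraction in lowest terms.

There are C(26,6) = 230230 ways to choose 6 from 26.
Selections with exactly 4 fresh: choose 4 of the 17 fresh and 2 of the 9 expired, C(17,4)·C(9,2) = 2380·36 = 85680.
Probability = 85680/230230 = 1224/3289.

1224/3289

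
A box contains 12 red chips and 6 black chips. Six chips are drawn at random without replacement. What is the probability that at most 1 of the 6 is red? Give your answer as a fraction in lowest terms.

Total selections: C(18,6) = 18564.
Favorable selections (at most 1 red): C(12,0)·C(6,6) + C(12,1)·C(6,5) = 1 + 72 = 73.
Probability = 73/18564.

73/18564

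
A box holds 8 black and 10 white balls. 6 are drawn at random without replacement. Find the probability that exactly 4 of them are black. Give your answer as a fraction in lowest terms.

75/442

The sample space is all 6-subsets of the 18: C(18,6) = 18564.
Selections with exactly 4 black: choose 4 of the 8 black and 2 of the 10 white, C(8,4)·C(10,2) = 70·45 = 3150.
Probability = 3150/18564 = 75/442.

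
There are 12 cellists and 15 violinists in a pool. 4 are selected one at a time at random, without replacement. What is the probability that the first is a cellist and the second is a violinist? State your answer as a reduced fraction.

Multiply the conditional probabilities at each draw: 12/27 · 15/26 = 180/702 = 10/39.

10/39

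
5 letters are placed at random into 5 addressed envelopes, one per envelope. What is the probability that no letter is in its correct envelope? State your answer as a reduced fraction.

11/30

There are 5! = 120 assignments.
By inclusion-exclusion, assignments with no fixed points: C(5,0)·5! − C(5,1)·4! + C(5,2)·3! − C(5,3)·2! + C(5,4)·1! − C(5,5)·0! = 44.
Probability = 44/120 = 11/30.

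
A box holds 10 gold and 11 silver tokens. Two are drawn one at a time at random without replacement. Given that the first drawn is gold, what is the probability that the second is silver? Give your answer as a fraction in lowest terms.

After removing one gold, 20 remain: 9 gold and 11 silver.
So the probability the next is silver is 11/20.

11/20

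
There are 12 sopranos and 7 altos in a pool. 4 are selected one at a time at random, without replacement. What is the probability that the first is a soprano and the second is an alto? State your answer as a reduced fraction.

14/57

Multiply the conditional probabilities at each draw: 12/19 · 7/18 = 84/342 = 14/57.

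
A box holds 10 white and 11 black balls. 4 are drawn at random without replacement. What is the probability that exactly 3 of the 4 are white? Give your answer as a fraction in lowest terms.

88/399

There are C(21,4) = 5985 ways to choose 4 from 21.
Selections with exactly 3 white: choose 3 of the 10 white and 1 of the 11 black, C(10,3)·C(11,1) = 120·11 = 1320.
Probability = 1320/5985 = 88/399.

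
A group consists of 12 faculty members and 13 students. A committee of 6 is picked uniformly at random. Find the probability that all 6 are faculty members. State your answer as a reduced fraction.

3/575

There are C(25,6) = 177100 possible selections.
Selections with all faculty members: C(12,6) = 924.
Probability = 924/177100 = 3/575.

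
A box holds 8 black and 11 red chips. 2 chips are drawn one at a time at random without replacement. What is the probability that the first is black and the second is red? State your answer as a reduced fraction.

Multiply the conditional probabilities at each draw: 8/19 · 11/18 = 88/342 = 44/171.

44/171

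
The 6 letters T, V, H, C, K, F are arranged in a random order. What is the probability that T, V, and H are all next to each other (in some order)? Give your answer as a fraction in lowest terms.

There are 6! = 720 arrangements.
Treat the three as one block: 4! placements × 3! orders within the block = 24·6 = 144.
Probability = 144/720 = 1/5.

1/5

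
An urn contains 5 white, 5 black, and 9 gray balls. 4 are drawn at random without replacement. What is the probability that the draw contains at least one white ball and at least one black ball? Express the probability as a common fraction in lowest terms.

500/969

There are C(19,4) = 3876 possible draws.
By inclusion-exclusion on the complements, draws missing all white or all black: C(14,4) + C(14,4) − C(9,4) = 1001 + 1001 − 126 = 1876.
So draws with at least one of each: 3876 − 1876 = 2000, probability 2000/3876 = 500/969.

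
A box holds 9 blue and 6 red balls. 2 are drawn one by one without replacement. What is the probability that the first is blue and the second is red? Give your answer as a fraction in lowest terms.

9/35

Multiply the conditional probabilities at each draw: 9/15 · 6/14 = 54/210 = 9/35.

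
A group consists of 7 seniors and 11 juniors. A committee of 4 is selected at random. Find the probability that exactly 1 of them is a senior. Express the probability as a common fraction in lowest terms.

The sample space is all 4-subsets of the 18: C(18,4) = 3060.
Selections with exactly 1 senior: choose 1 of the 7 seniors and 3 of the 11 juniors, C(7,1)·C(11,3) = 7·165 = 1155.
Probability = 1155/3060 = 77/204.

77/204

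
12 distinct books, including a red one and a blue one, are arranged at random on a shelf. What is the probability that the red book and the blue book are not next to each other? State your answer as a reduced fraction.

There are 12! = 479001600 arrangements.
Arrangements with the red book and the blue book adjacent: 2·11! = 79833600.
So not adjacent: 479001600 − 79833600 = 399168000, probability 399168000/479001600 = 5/6.

5/6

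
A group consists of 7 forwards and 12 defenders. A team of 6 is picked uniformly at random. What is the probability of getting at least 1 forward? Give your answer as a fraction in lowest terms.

There are C(19,6) = 27132 ways to choose the 6.
Favorable selections (at least 1 forward): C(7,1)·C(12,5) + C(7,2)·C(12,4) + C(7,3)·C(12,3) + C(7,4)·C(12,2) + C(7,5)·C(12,1) + C(7,6)·C(12,0) = 5544 + 10395 + 7700 + 2310 + 252 + 7 = 26208.
Probability = 26208/27132 = 312/323.

312/323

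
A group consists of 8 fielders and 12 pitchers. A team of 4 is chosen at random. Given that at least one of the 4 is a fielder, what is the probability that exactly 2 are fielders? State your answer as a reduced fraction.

Work in counts. Selections with at least one fielder: C(20,4) − C(12,4) = 4845 − 495 = 4350.
Of those, selections where exactly 2 are fielders: C(8,2)·C(12,2) = 28·66 = 1848.
Conditional probability = 1848/4350 = 308/725.

308/725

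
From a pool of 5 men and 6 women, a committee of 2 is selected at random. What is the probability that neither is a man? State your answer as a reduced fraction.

There are C(11,2) = 55 possible selections.
Selections with no men (all women): C(6,2) = 15.
Probability = 15/55 = 3/11.

3/11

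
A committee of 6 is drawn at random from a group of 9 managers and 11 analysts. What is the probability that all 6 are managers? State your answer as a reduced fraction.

There are C(20,6) = 38760 possible selections.
Selections with all managers: C(9,6) = 84.
Probability = 84/38760 = 7/3230.

7/3230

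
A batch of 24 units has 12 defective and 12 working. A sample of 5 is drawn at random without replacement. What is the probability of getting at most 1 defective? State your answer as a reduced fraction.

Total selections: C(24,5) = 42504.
Favorable selections (at most 1 defective): C(12,0)·C(12,5) + C(12,1)·C(12,4) = 792 + 5940 = 6732.
Probability = 6732/42504 = 51/322.

51/322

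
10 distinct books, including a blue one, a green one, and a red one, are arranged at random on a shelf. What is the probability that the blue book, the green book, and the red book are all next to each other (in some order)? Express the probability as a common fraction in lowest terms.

There are 10! = 3628800 arrangements.
Treat the three as one block: 8! placements × 3! orders within the block = 40320·6 = 241920.
Probability = 241920/3628800 = 1/15.

1/15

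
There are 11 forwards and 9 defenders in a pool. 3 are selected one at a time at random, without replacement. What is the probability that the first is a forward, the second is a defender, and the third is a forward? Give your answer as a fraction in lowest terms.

11/76

Multiply the conditional probabilities at each draw: 11/20 · 9/19 · 10/18 = 990/6840 = 11/76.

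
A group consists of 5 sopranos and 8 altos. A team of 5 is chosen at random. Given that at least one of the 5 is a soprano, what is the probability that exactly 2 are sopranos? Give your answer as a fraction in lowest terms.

Work in counts. Selections with at least one soprano: C(13,5) − C(8,5) = 1287 − 56 = 1231.
Of those, selections where exactly 2 are sopranos: C(5,2)·C(8,3) = 10·56 = 560.
Conditional probability = 560/1231.

560/1231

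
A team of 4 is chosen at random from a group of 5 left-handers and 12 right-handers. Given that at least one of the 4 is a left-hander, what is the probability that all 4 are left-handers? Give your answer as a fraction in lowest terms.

Work in counts. Selections with at least one left-hander: C(17,4) − C(12,4) = 2380 − 495 = 1885.
Of those, selections where all 4 are left-handers: C(5,4) = 5.
Conditional probability = 5/1885 = 1/377.

1/377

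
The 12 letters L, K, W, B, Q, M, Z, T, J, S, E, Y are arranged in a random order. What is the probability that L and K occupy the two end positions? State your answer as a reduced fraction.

There are 12! = 479001600 arrangements.
Place L and K at the ends in 2 ways, arrange the remaining 10 in 10! = 3628800 ways: 2·3628800 = 7257600.
Probability = 7257600/479001600 = 1/66.

1/66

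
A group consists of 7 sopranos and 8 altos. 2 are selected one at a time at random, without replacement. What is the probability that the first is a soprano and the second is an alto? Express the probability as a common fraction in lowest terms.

Multiply the conditional probabilities at each draw: 7/15 · 8/14 = 56/210 = 4/15.

4/15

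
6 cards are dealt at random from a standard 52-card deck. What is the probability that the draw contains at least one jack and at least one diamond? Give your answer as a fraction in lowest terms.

6772177/20358520

There are C(52,6) = 20358520 possible draws.
By inclusion-exclusion on the complements, draws missing all jacks or all diamonds: C(48,6) + C(39,6) − C(36,6) = 12271512 + 3262623 − 1947792 = 13586343.
So draws with at least one of each: 20358520 − 13586343 = 6772177, probability 6772177/20358520.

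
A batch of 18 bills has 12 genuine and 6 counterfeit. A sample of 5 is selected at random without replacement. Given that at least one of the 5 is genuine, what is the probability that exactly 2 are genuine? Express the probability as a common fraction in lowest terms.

Work in counts. Selections with at least one genuine: C(18,5) − C(6,5) = 8568 − 6 = 8562.
Of those, selections where exactly 2 are genuine: C(12,2)·C(6,3) = 66·20 = 1320.
Conditional probability = 1320/8562 = 220/1427.

220/1427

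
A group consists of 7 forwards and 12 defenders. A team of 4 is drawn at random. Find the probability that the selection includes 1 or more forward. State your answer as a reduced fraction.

There are C(19,4) = 3876 ways to choose the 4.
The complement is all 4 are defenders: C(12,4) = 495.
Probability = 1 − 495/3876 = 3381/3876 = 1127/1292.

1127/1292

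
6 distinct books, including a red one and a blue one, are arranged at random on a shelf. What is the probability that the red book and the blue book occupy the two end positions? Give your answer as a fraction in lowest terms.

1/15

There are 6! = 720 arrangements.
Place the red book and the blue book at the ends in 2 ways, arrange the remaining 4 in 4! = 24 ways: 2·24 = 48.
Probability = 48/720 = 1/15.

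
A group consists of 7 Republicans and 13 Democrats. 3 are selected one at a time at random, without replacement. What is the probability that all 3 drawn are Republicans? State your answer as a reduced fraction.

Multiply the conditional probabilities at each draw: 7/20 · 6/19 · 5/18 = 210/6840 = 7/228.

7/228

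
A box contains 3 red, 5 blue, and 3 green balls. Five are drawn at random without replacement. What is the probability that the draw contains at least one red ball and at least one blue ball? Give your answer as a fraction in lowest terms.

200/231

There are C(11,5) = 462 possible draws.
By inclusion-exclusion on the complements, draws missing all red or all blue: C(8,5) + C(6,5) − C(3,5) = 56 + 6 − 0 = 62.
So draws with at least one of each: 462 − 62 = 400, probability 400/462 = 200/231.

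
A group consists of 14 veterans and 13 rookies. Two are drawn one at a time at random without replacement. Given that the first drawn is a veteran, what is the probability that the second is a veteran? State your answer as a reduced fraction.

1/2

After removing one veteran, 26 remain: 13 veterans and 13 rookies.
So the probability the next is a veteran is 13/26 = 1/2.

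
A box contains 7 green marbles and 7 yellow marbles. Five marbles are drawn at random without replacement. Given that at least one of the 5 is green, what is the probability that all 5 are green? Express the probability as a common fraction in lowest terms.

3/283

Work in counts. Selections with at least one green: C(14,5) − C(7,5) = 2002 − 21 = 1981.
Of those, selections where all 5 are green: C(7,5) = 21.
Conditional probability = 21/1981 = 3/283.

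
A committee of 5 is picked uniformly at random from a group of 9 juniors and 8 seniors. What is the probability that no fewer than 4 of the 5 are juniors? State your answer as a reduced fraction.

Total selections: C(17,5) = 6188.
Favorable selections (no fewer than 4 juniors): C(9,4)·C(8,1) + C(9,5)·C(8,0) = 1008 + 126 = 1134.
Probability = 1134/6188 = 81/442.

81/442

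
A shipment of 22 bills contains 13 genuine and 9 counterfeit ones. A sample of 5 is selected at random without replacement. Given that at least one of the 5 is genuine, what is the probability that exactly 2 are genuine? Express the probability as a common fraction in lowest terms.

Work in counts. Selections with at least one genuine: C(22,5) − C(9,5) = 26334 − 126 = 26208.
Of those, selections where exactly 2 are genuine: C(13,2)·C(9,3) = 78·84 = 6552.
Conditional probability = 6552/26208 = 1/4.

1/4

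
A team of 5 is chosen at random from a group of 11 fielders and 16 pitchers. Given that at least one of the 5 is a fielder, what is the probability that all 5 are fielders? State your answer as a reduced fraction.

7/1157

Work in counts. Selections with at least one fielder: C(27,5) − C(16,5) = 80730 − 4368 = 76362.
Of those, selections where all 5 are fielders: C(11,5) = 462.
Conditional probability = 462/76362 = 7/1157.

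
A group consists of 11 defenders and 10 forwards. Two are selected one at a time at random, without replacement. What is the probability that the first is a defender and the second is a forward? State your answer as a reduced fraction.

11/42

Multiply the conditional probabilities at each draw: 11/21 · 10/20 = 110/420 = 11/42.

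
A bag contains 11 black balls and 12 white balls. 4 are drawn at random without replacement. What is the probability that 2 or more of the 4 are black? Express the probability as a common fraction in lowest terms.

108/161

Total selections: C(23,4) = 8855.
Count the complement (fewer than 2 black): C(11,0)·C(12,4) + C(11,1)·C(12,3) = 495 + 2420 = 2915.
Probability = 1 − 2915/8855 = 5940/8855 = 108/161.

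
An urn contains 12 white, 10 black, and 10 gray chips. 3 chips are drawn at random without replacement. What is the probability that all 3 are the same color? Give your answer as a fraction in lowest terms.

23/248

There are C(32,3) = 4960 ways to draw 3 chips.
All same color: C(12,3) + C(10,3) + C(10,3) = 220 + 120 + 120 = 460.
Probability = 460/4960 = 23/248.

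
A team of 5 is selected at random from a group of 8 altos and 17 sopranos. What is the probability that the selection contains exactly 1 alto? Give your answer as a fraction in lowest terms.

There are C(25,5) = 53130 ways to choose 5 from 25.
Selections with exactly 1 alto: choose 1 of the 8 altos and 4 of the 17 sopranos, C(8,1)·C(17,4) = 8·2380 = 19040.
Probability = 19040/53130 = 272/759.

272/759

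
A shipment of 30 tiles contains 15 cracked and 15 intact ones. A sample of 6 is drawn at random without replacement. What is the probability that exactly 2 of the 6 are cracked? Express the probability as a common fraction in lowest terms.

The sample space is all 6-subsets of the 30: C(30,6) = 593775.
Selections with exactly 2 cracked: choose 2 of the 15 cracked and 4 of the 15 intact, C(15,2)·C(15,4) = 105·1365 = 143325.
Probability = 143325/593775 = 7/29.

7/29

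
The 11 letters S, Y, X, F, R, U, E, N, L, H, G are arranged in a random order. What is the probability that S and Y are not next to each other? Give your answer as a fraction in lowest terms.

There are 11! = 39916800 arrangements.
Arrangements with S and Y adjacent: 2·10! = 7257600.
So not adjacent: 39916800 − 7257600 = 32659200, probability 32659200/39916800 = 9/11.

9/11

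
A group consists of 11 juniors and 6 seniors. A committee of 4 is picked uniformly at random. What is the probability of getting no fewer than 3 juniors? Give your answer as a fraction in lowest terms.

There are C(17,4) = 2380 ways to choose the 4.
Favorable selections (no fewer than 3 juniors): C(11,3)·C(6,1) + C(11,4)·C(6,0) = 990 + 330 = 1320.
Probability = 1320/2380 = 66/119.

66/119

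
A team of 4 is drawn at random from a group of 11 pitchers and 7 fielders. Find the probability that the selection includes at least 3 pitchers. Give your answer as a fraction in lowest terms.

33/68

Total selections: C(18,4) = 3060.
Favorable selections (at least 3 pitchers): C(11,3)·C(7,1) + C(11,4)·C(7,0) = 1155 + 330 = 1485.
Probability = 1485/3060 = 33/68.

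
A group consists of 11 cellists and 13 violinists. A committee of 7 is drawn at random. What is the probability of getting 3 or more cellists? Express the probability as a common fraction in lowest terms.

2573/3496

There are C(24,7) = 346104 ways to choose the 7.
Favorable selections (3 or more cellists): C(11,3)·C(13,4) + C(11,4)·C(13,3) + C(11,5)·C(13,2) + C(11,6)·C(13,1) + C(11,7)·C(13,0) = 117975 + 94380 + 36036 + 6006 + 330 = 254727.
Probability = 254727/346104 = 2573/3496.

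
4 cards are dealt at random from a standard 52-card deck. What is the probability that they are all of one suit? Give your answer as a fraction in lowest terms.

There are C(52,4) = 270725 possible 4-card hands.
Hands of one suit: 4 suits × C(13,4) = 4·715 = 2860.
Probability = 2860/270725 = 44/4165.

44/4165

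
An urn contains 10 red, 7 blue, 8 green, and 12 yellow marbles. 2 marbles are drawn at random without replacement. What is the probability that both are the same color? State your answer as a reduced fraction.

80/333

There are C(37,2) = 666 ways to draw 2 marbles.
All same color: C(10,2) + C(7,2) + C(8,2) + C(12,2) = 45 + 21 + 28 + 66 = 160.
Probability = 160/666 = 80/333.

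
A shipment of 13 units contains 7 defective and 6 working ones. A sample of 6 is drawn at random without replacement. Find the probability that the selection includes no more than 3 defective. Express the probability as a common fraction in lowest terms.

529/858

There are C(13,6) = 1716 ways to choose the 6.
Count the complement (more than 3 defective): C(7,4)·C(6,2) + C(7,5)·C(6,1) + C(7,6)·C(6,0) = 525 + 126 + 7 = 658.
Probability = 1 − 658/1716 = 1058/1716 = 529/858.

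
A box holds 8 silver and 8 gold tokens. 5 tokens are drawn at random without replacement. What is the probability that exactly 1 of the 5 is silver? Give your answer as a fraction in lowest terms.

The sample space is all 5-subsets of the 16: C(16,5) = 4368.
Selections with exactly 1 silver: choose 1 of the 8 silver and 4 of the 8 gold, C(8,1)·C(8,4) = 8·70 = 560.
Probability = 560/4368 = 5/39.

5/39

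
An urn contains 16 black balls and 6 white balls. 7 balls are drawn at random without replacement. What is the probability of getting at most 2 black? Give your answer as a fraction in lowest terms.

Total selections: C(22,7) = 170544.
Favorable selections (at most 2 black): C(16,1)·C(6,6) + C(16,2)·C(6,5) = 16 + 720 = 736.
Probability = 736/170544 = 46/10659.

46/10659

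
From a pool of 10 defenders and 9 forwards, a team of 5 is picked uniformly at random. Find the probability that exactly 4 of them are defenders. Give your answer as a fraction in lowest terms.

Total number of selections: C(19,5) = 11628.
Selections with exactly 4 defenders: choose 4 of the 10 defenders and 1 of the 9 forwards, C(10,4)·C(9,1) = 210·9 = 1890.
Probability = 1890/11628 = 105/646.

105/646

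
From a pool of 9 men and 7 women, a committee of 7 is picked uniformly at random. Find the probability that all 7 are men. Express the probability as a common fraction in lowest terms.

There are C(16,7) = 11440 possible selections.
Selections with all men: C(9,7) = 36.
Probability = 36/11440 = 9/2860.

9/2860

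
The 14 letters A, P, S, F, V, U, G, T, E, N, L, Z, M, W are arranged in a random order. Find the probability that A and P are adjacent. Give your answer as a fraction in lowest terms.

There are 14! = 87178291200 arrangements.
Treat A and P as a block: 13! arrangements of the blocks × 2 orders within the block = 2·6227020800 = 12454041600.
Probability = 12454041600/87178291200 = 1/7.

1/7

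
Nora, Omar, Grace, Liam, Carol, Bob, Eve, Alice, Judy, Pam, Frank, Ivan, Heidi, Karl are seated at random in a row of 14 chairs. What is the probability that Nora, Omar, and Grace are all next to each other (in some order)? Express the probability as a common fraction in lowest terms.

3/91

There are 14! = 87178291200 arrangements.
Treat the three as one block: 12! placements × 3! orders within the block = 479001600·6 = 2874009600.
Probability = 2874009600/87178291200 = 3/91.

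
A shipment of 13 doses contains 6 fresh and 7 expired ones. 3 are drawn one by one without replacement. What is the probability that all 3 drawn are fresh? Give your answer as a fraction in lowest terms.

10/143

Multiply the conditional probabilities at each draw: 6/13 · 5/12 · 4/11 = 120/1716 = 10/143.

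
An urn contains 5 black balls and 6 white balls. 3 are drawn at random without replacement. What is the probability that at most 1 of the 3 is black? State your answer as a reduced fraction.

Total selections: C(11,3) = 165.
Favorable selections (at most 1 black): C(5,0)·C(6,3) + C(5,1)·C(6,2) = 20 + 75 = 95.
Probability = 95/165 = 19/33.

19/33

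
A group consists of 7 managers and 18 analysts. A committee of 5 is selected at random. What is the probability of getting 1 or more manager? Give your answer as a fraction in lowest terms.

Total selections: C(25,5) = 53130.
Favorable selections (1 or more manager): C(7,1)·C(18,4) + C(7,2)·C(18,3) + C(7,3)·C(18,2) + C(7,4)·C(18,1) + C(7,5)·C(18,0) = 21420 + 17136 + 5355 + 630 + 21 = 44562.
Probability = 44562/53130 = 1061/1265.

1061/1265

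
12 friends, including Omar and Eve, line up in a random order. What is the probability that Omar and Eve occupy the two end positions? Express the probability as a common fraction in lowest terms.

There are 12! = 479001600 arrangements.
Place Omar and Eve at the ends in 2 ways, arrange the remaining 10 in 10! = 3628800 ways: 2·3628800 = 7257600.
Probability = 7257600/479001600 = 1/66.

1/66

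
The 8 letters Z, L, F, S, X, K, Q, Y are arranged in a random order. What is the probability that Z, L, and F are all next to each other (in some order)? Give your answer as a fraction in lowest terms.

3/28

There are 8! = 40320 arrangements.
Treat the three as one block: 6! placements × 3! orders within the block = 720·6 = 4320.
Probability = 4320/40320 = 3/28.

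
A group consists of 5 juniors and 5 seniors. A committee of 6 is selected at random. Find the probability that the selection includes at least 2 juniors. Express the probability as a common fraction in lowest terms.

There are C(10,6) = 210 ways to choose the 6.
The complement is exactly 1 juniors: C(5,1)·C(5,5) = 5.
Probability = 1 − 5/210 = 205/210 = 41/42.

41/42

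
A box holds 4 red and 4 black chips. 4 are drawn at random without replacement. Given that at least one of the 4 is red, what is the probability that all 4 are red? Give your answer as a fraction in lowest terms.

1/69

Work in counts. Selections with at least one red: C(8,4) − C(4,4) = 70 − 1 = 69.
Of those, selections where all 4 are red: C(4,4) = 1.
Conditional probability = 1/69.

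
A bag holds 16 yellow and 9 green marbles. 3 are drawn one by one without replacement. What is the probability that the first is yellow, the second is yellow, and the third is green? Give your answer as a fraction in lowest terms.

18/115

Multiply the conditional probabilities at each draw: 16/25 · 15/24 · 9/23 = 2160/13800 = 18/115.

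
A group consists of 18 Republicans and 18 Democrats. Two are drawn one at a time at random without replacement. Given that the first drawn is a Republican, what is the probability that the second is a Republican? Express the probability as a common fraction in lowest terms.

After removing one Republican, 35 remain: 17 Republicans and 18 Democrats.
So the probability the next is a Republican is 17/35.

17/35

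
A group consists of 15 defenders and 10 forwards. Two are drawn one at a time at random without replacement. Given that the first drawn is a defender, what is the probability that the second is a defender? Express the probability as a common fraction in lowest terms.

7/12

After removing one defender, 24 remain: 14 defenders and 10 forwards.
So the probability the next is a defender is 14/24 = 7/12.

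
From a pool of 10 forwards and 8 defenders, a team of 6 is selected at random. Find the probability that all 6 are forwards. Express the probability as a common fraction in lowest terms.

There are C(18,6) = 18564 possible selections.
Selections with all forwards: C(10,6) = 210.
Probability = 210/18564 = 5/442.

5/442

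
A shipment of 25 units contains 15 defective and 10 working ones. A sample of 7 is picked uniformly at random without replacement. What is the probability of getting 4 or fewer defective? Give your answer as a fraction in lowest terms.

Total selections: C(25,7) = 480700.
Favorable selections (4 or fewer defective): C(15,0)·C(10,7) + C(15,1)·C(10,6) + C(15,2)·C(10,5) + C(15,3)·C(10,4) + C(15,4)·C(10,3) = 120 + 3150 + 26460 + 95550 + 163800 = 289080.
Probability = 289080/480700 = 1314/2185.

1314/2185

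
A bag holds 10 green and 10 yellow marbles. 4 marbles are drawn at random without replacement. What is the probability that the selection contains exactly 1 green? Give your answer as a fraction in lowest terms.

80/323

The sample space is all 4-subsets of the 20: C(20,4) = 4845.
Selections with exactly 1 green: choose 1 of the 10 green and 3 of the 10 yellow, C(10,1)·C(10,3) = 10·120 = 1200.
Probability = 1200/4845 = 80/323.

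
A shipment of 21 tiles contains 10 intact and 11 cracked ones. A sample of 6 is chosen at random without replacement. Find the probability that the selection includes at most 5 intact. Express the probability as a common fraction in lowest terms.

There are C(21,6) = 54264 ways to choose the 6.
The complement is exactly 6 intact: C(10,6)·C(11,0) = 210.
Probability = 1 − 210/54264 = 54054/54264 = 1287/1292.

1287/1292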